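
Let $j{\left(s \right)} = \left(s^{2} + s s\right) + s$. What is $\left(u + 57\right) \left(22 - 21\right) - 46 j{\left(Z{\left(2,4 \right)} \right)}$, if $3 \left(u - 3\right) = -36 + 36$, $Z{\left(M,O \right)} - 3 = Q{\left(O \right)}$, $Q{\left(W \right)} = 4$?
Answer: $-4770$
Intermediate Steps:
$Z{\left(M,O \right)} = 7$ ($Z{\left(M,O \right)} = 3 + 4 = 7$)
$u = 3$ ($u = 3 + \frac{-36 + 36}{3} = 3 + \frac{1}{3} \cdot 0 = 3 + 0 = 3$)
$j{\left(s \right)} = s + 2 s^{2}$ ($j{\left(s \right)} = \left(s^{2} + s^{2}\right) + s = 2 s^{2} + s = s + 2 s^{2}$)
$\left(u + 57\right) \left(22 - 21\right) - 46 j{\left(Z{\left(2,4 \right)} \right)} = \left(3 + 57\right) \left(22 - 21\right) - 46 \cdot 7 \left(1 + 2 \cdot 7\right) = 60 \cdot 1 - 46 \cdot 7 \left(1 + 14\right) = 60 - 46 \cdot 7 \cdot 15 = 60 - 4830 = -4770$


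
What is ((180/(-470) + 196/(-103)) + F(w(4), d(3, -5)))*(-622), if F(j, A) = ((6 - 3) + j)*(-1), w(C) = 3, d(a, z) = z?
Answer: 24949664/4841 ≈ 5153.8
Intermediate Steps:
F(j, A) = -3 - j (F(j, A) = (3 + j)*(-1) = -3 - j)
((180/(-470) + 196/(-103)) + F(w(4), d(3, -5)))*(-622) = ((180/(-470) + 196/(-103)) + (-3 - 1*3))*(-622) = ((180*(-1/470) + 196*(-1/103)) + (-3 - 3))*(-622) = ((-18/47 - 196/103) - 6)*(-622) = (-11066/4841 - 6)*(-622) = -40112/4841*(-622) = 24949664/4841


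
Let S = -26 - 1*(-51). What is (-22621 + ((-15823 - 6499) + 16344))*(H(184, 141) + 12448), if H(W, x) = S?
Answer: -356715327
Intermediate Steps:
S = 25 (S = -26 + 51 = 25)
H(W, x) = 25
(-22621 + ((-15823 - 6499) + 16344))*(H(184, 141) + 12448) = (-22621 + ((-15823 - 6499) + 16344))*(25 + 12448) = (-22621 + (-22322 + 16344))*12473 = (-22621 - 5978)*12473 = -28599*12473 = -356715327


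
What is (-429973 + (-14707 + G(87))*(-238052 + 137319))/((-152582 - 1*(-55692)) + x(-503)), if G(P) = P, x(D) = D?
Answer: -1472286487/97393 ≈ -15117.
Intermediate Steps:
(-429973 + (-14707 + G(87))*(-238052 + 137319))/((-152582 - 1*(-55692)) + x(-503)) = (-429973 + (-14707 + 87)*(-238052 + 137319))/((-152582 - 1*(-55692)) - 503) = (-429973 - 14620*(-100733))/((-152582 + 55692) - 503) = (-429973 + 1472716460)/(-96890 - 503) = 1472286487/(-97393) = 1472286487*(-1/97393) = -1472286487/97393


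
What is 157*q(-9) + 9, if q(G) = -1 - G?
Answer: 1265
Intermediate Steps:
157*q(-9) + 9 = 157*(-1 - 1*(-9)) + 9 = 157*(-1 + 9) + 9 = 157*8 + 9 = 1256 + 9 = 1265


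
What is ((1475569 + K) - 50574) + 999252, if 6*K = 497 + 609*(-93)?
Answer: 7244671/3 ≈ 2.4149e+6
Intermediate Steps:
K = -28070/3 (K = (497 + 609*(-93))/6 = (497 - 56637)/6 = (1/6)*(-56140) = -28070/3 ≈ -9356.7)
((1475569 + K) - 50574) + 999252 = ((1475569 - 28070/3) - 50574) + 999252 = (4398637/3 - 50574) + 999252 = 4246915/3 + 999252 = 7244671/3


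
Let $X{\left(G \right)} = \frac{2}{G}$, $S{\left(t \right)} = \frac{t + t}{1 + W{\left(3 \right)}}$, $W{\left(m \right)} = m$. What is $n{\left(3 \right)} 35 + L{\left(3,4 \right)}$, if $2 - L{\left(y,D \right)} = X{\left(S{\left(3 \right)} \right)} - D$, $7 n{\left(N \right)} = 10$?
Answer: $\frac{164}{3} \approx 54.667$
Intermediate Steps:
$n{\left(N \right)} = \frac{10}{7}$ ($n{\left(N \right)} = \frac{1}{7} \cdot 10 = \frac{10}{7}$)
$S{\left(t \right)} = \frac{t}{2}$ ($S{\left(t \right)} = \frac{t + t}{1 + 3} = \frac{2 t}{4} = 2 t \frac{1}{4} = \frac{t}{2}$)
$L{\left(y,D \right)} = \frac{2}{3} + D$ ($L{\left(y,D \right)} = 2 - \left(\frac{2}{\frac{1}{2} \cdot 3} - D\right) = 2 - \left(\frac{2}{\frac{3}{2}} - D\right) = 2 - \left(2 \cdot \frac{2}{3} - D\right) = 2 - \left(\frac{4}{3} - D\right) = 2 + \left(- \frac{4}{3} + D\right) = \frac{2}{3} + D$)
$n{\left(3 \right)} 35 + L{\left(3,4 \right)} = \frac{10}{7} \cdot 35 + \left(\frac{2}{3} + 4\right) = 50 + \frac{14}{3} = \frac{164}{3}$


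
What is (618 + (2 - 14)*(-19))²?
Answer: 715716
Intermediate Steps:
(618 + (2 - 14)*(-19))² = (618 - 12*(-19))² = (618 + 228)² = 846² = 715716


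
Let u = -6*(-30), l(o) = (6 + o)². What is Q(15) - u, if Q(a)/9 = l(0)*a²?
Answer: 72720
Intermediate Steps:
u = 180
Q(a) = 324*a² (Q(a) = 9*((6 + 0)²*a²) = 9*(6²*a²) = 9*(36*a²) = 324*a²)
Q(15) - u = 324*15² - 1*180 = 324*225 - 180 = 72900 - 180 = 72720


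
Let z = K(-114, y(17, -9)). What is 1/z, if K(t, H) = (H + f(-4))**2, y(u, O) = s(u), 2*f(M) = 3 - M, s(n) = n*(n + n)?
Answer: 4/1352569 ≈ 2.9573e-6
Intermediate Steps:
s(n) = 2*n**2 (s(n) = n*(2*n) = 2*n**2)
f(M) = 3/2 - M/2 (f(M) = (3 - M)/2 = 3/2 - M/2)
y(u, O) = 2*u**2
K(t, H) = (7/2 + H)**2 (K(t, H) = (H + (3/2 - 1/2*(-4)))**2 = (H + (3/2 + 2))**2 = (H + 7/2)**2 = (7/2 + H)**2)
z = 1352569/4 (z = (7 + 2*(2*17**2))**2/4 = (7 + 2*(2*289))**2/4 = (7 + 2*578)**2/4 = (7 + 1156)**2/4 = (1/4)*1163**2 = (1/4)*1352569 = 1352569/4 ≈ 3.3814e+5)
1/z = 1/(1352569/4) = 4/1352569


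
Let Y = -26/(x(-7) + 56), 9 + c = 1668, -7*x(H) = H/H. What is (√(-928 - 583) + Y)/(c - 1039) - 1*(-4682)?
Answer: 567505129/121210 + I*√1511/620 ≈ 4682.0 + 0.062696*I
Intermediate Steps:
x(H) = -⅐ (x(H) = -H/(7*H) = -⅐*1 = -⅐)
c = 1659 (c = -9 + 1668 = 1659)
Y = -182/391 (Y = -26/(-⅐ + 56) = -26/391/7 = -26*7/391 = -182/391 ≈ -0.46547)
(√(-928 - 583) + Y)/(c - 1039) - 1*(-4682) = (√(-928 - 583) - 182/391)/(1659 - 1039) - 1*(-4682) = (√(-1511) - 182/391)/620 + 4682 = (I*√1511 - 182/391)*(1/620) + 4682 = (-182/391 + I*√1511)*(1/620) + 4682 = (-91/121210 + I*√1511/620) + 4682 = 567505129/121210 + I*√1511/620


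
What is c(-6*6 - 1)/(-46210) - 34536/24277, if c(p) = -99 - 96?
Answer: -318234909/224368034 ≈ -1.4184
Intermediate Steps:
c(p) = -195
c(-6*6 - 1)/(-46210) - 34536/24277 = -195/(-46210) - 34536/24277 = -195*(-1/46210) - 34536*1/24277 = 39/9242 - 34536/24277 = -318234909/224368034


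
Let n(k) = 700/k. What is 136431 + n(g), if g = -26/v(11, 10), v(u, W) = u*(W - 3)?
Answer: 1746653/13 ≈ 1.3436e+5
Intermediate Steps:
v(u, W) = u*(-3 + W)
g = -26/77 (g = -26*1/(11*(-3 + 10)) = -26/(11*7) = -26/77 ≈ -0.33766)
136431 + n(g) = 136431 + 700/(-26/77) = 136431 + 700*(-77/26) = 136431 - 26950/13 = 1746653/13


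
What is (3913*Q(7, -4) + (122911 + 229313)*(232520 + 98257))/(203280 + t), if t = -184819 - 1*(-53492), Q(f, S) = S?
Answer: 116507582396/71953 ≈ 1.6192e+6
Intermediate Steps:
t = -131327 (t = -184819 + 53492 = -131327)
(3913*Q(7, -4) + (122911 + 229313)*(232520 + 98257))/(203280 + t) = (3913*(-4) + (122911 + 229313)*(232520 + 98257))/(203280 - 131327) = (-15652 + 352224*330777)/71953 = (-15652 + 116507598048)*(1/71953) = 116507582396*(1/71953) = 116507582396/71953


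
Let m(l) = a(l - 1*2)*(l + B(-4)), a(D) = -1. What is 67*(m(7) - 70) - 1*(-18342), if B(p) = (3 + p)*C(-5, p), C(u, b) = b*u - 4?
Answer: 14255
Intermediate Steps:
C(u, b) = -4 + b*u
B(p) = (-4 - 5*p)*(3 + p) (B(p) = (3 + p)*(-4 + p*(-5)) = (3 + p)*(-4 - 5*p) = (-4 - 5*p)*(3 + p))
m(l) = 16 - l (m(l) = -(l + (-4 - 5*(-4))*(3 - 4)) = -(l + (-4 + 20)*(-1)) = -(l + 16*(-1)) = -(l - 16) = -(-16 + l) = 16 - l)
67*(m(7) - 70) - 1*(-18342) = 67*((16 - 1*7) - 70) - 1*(-18342) = 67*((16 - 7) - 70) + 18342 = 67*(9 - 70) + 18342 = 67*(-61) + 18342 = -4087 + 18342 = 14255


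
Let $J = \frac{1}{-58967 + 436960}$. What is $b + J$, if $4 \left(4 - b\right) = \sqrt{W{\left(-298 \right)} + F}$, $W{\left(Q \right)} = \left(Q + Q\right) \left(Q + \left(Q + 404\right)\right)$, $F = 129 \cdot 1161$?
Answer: $\frac{1511973}{377993} - \frac{\sqrt{264201}}{4} \approx -124.5$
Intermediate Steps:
$F = 149769$
$W{\left(Q \right)} = 2 Q \left(404 + 2 Q\right)$ ($W{\left(Q \right)} = 2 Q \left(Q + \left(404 + Q\right)\right) = 2 Q \left(404 + 2 Q\right)$)
$J = \frac{1}{377993} \approx 2.6456 \cdot 10^{-6}$
$b = 4 - \frac{\sqrt{264201}}{4}$ ($b = 4 - \frac{\sqrt{4 \left(-298\right) \left(202 - 298\right) + 149769}}{4} = 4 - \frac{\sqrt{4 \left(-298\right) \left(-96\right) + 149769}}{4} = 4 - \frac{\sqrt{114432 + 149769}}{4} = 4 - \frac{\sqrt{264201}}{4} \approx -124.5$)
$b + J = \left(4 - \frac{\sqrt{264201}}{4}\right) + \frac{1}{377993} = \frac{1511973}{377993} - \frac{\sqrt{264201}}{4}$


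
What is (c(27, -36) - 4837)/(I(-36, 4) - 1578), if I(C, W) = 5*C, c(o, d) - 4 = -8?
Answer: 4841/1758 ≈ 2.7537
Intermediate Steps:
c(o, d) = -4 (c(o, d) = 4 - 8 = -4)
(c(27, -36) - 4837)/(I(-36, 4) - 1578) = (-4 - 4837)/(5*(-36) - 1578) = -4841/(-180 - 1578) = -4841/(-1758) = -4841*(-1/1758) = 4841/1758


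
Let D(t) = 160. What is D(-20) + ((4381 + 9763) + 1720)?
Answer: 16024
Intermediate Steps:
D(-20) + ((4381 + 9763) + 1720) = 160 + ((4381 + 9763) + 1720) = 160 + (14144 + 1720) = 160 + 15864 = 16024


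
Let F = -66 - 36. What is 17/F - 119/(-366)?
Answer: 29/183 ≈ 0.15847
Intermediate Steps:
F = -102
17/F - 119/(-366) = 17/(-102) - 119/(-366) = 17*(-1/102) - 119*(-1/366) = -⅙ + 119/366 = 29/183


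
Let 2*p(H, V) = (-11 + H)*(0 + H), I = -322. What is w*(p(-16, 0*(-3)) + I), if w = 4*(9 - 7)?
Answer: -848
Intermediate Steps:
w = 8 (w = 4*2 = 8)
p(H, V) = H*(-11 + H)/2 (p(H, V) = ((-11 + H)*(0 + H))/2 = ((-11 + H)*H)/2 = (H*(-11 + H))/2 = H*(-11 + H)/2)
w*(p(-16, 0*(-3)) + I) = 8*((1/2)*(-16)*(-11 - 16) - 322) = 8*((1/2)*(-16)*(-27) - 322) = 8*(216 - 322) = 8*(-106) = -848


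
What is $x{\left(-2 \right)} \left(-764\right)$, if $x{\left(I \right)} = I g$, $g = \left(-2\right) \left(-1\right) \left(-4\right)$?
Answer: $-12224$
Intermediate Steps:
$g = -8$ ($g = 2 \left(-4\right) = -8$)
$x{\left(I \right)} = - 8 I$ ($x{\left(I \right)} = I \left(-8\right) = - 8 I$)
$x{\left(-2 \right)} \left(-764\right) = \left(-8\right) \left(-2\right) \left(-764\right) = 16 \left(-764\right) = -12224$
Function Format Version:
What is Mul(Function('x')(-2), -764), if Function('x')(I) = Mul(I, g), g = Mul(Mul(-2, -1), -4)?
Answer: -12224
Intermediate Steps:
g = -8 (g = Mul(2, -4) = -8)
Function('x')(I) = Mul(-8, I) (Function('x')(I) = Mul(I, -8) = Mul(-8, I))
Mul(Function('x')(-2), -764) = Mul(Mul(-8, -2), -764) = Mul(16, -764) = -12224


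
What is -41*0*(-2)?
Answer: 0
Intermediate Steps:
-41*0*(-2) = 0*(-2) = 0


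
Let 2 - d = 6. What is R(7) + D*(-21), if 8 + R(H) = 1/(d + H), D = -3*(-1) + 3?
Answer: -401/3 ≈ -133.67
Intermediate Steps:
d = -4 (d = 2 - 1*6 = 2 - 6 = -4)
D = 6 (D = 3 + 3 = 6)
R(H) = -8 + 1/(-4 + H)
R(7) + D*(-21) = (33 - 8*7)/(-4 + 7) + 6*(-21) = (33 - 56)/3 - 126 = (1/3)*(-23) - 126 = -23/3 - 126 = -401/3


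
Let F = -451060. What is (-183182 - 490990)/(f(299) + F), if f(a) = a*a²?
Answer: -674172/26279839 ≈ -0.025654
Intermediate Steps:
f(a) = a³
(-183182 - 490990)/(f(299) + F) = (-183182 - 490990)/(299³ - 451060) = -674172/(26730899 - 451060) = -674172/26279839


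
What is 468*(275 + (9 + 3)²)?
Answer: 196092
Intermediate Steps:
468*(275 + (9 + 3)²) = 468*(275 + 12²) = 468*(275 + 144) = 468*419 = 196092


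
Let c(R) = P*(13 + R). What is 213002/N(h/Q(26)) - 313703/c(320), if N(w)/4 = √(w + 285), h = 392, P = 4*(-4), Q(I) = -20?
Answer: 313703/5328 + 106501*√6635/2654 ≈ 3327.6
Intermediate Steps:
P = -16
N(w) = 4*√(285 + w) (N(w) = 4*√(w + 285) = 4*√(285 + w))
c(R) = -208 - 16*R (c(R) = -16*(13 + R) = -208 - 16*R)
213002/N(h/Q(26)) - 313703/c(320) = 213002/((4*√(285 + 392/(-20)))) - 313703/(-208 - 16*320) = 213002/((4*√(285 + 392*(-1/20)))) - 313703/(-208 - 5120) = 213002/((4*√(285 - 98/5))) - 313703/(-5328) = 213002/((4*√(1327/5))) - 313703*(-1/5328) = 213002/((4*(√6635/5))) + 313703/5328 = 213002/((4*√6635/5)) + 313703/5328 = 213002*(√6635/5308) + 313703/5328 = 106501*√6635/2654 + 313703/5328 = 313703/5328 + 106501*√6635/2654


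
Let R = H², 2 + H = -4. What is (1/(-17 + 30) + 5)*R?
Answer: 2376/13 ≈ 182.77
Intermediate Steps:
H = -6 (H = -2 - 4 = -6)
R = 36 (R = (-6)² = 36)
(1/(-17 + 30) + 5)*R = (1/(-17 + 30) + 5)*36 = (1/13 + 5)*36 = (66/13)*36 = 2376/13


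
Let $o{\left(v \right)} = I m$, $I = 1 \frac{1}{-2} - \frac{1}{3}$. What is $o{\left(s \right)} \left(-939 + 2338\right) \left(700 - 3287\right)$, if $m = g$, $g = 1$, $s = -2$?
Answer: $\frac{18096065}{6} \approx 3.016 \cdot 10^{6}$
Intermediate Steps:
$m = 1$
$I = - \frac{5}{6}$ ($I = 1 \left(- \frac{1}{2}\right) - \frac{1}{3} = - \frac{1}{2} - \frac{1}{3} = - \frac{5}{6} \approx -0.83333$)
$o{\left(v \right)} = - \frac{5}{6}$ ($o{\left(v \right)} = \left(- \frac{5}{6}\right) 1 = - \frac{5}{6}$)
$o{\left(s \right)} \left(-939 + 2338\right) \left(700 - 3287\right) = - \frac{5 \left(-939 + 2338\right) \left(700 - 3287\right)}{6} = - \frac{5 \cdot 1399 \left(-2587\right)}{6} = \left(- \frac{5}{6}\right) \left(-3619213\right) = \frac{18096065}{6}$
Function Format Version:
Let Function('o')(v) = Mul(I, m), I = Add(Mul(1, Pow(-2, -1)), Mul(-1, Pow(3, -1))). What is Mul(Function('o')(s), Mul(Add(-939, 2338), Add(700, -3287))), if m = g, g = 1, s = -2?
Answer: Rational(18096065, 6) ≈ 3.0160e+6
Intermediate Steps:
m = 1
I = Rational(-5, 6) (I = Add(Mul(1, Rational(-1, 2)), Mul(-1, Rational(1, 3))) = Add(Rational(-1, 2), Rational(-1, 3)) = Rational(-5, 6) ≈ -0.83333)
Function('o')(v) = Rational(-5, 6) (Function('o')(v) = Mul(Rational(-5, 6), 1) = Rational(-5, 6))
Mul(Function('o')(s), Mul(Add(-939, 2338), Add(700, -3287))) = Mul(Rational(-5, 6), Mul(Add(-939, 2338), Add(700, -3287))) = Mul(Rational(-5, 6), Mul(1399, -2587)) = Mul(Rational(-5, 6), -3619213) = Rational(18096065, 6)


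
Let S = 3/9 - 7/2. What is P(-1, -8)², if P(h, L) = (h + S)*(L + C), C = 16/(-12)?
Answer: 122500/81 ≈ 1512.3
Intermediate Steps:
S = -19/6 (S = 3*(⅑) - 7*½ = ⅓ - 7/2 = -19/6 ≈ -3.1667)
C = -4/3 (C = 16*(-1/12) = -4/3 ≈ -1.3333)
P(h, L) = (-19/6 + h)*(-4/3 + L) (P(h, L) = (h - 19/6)*(L - 4/3) = (-19/6 + h)*(-4/3 + L))
P(-1, -8)² = (38/9 - 19/6*(-8) - 4/3*(-1) - 8*(-1))² = (38/9 + 76/3 + 4/3 + 8)² = (350/9)² = 122500/81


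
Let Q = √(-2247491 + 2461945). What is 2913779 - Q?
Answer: 2913779 - √214454 ≈ 2.9133e+6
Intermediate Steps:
Q = √214454 ≈ 463.09
2913779 - Q = 2913779 - √214454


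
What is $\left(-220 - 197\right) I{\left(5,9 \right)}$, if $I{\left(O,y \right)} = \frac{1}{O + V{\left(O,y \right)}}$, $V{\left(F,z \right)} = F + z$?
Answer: $- \frac{417}{19} \approx -21.947$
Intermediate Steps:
$I{\left(O,y \right)} = \frac{1}{y + 2 O}$ ($I{\left(O,y \right)} = \frac{1}{O + \left(O + y\right)} = \frac{1}{y + 2 O}$)
$\left(-220 - 197\right) I{\left(5,9 \right)} = \frac{-220 - 197}{9 + 2 \cdot 5} = - \frac{417}{9 + 10} = - \frac{417}{19}$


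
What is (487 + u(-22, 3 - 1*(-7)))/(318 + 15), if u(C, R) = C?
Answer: 155/111 ≈ 1.3964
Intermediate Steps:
(487 + u(-22, 3 - 1*(-7)))/(318 + 15) = (487 - 22)/(318 + 15) = 465/333 = 465*(1/333) = 155/111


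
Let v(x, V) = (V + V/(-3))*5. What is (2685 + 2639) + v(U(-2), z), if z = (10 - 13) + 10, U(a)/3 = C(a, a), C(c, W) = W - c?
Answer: 16042/3 ≈ 5347.3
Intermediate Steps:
U(a) = 0 (U(a) = 3*(a - a) = 3*0 = 0)
z = 7 (z = -3 + 10 = 7)
v(x, V) = 10*V/3 (v(x, V) = (V + V*(-⅓))*5 = (V - V/3)*5 = (2*V/3)*5 = 10*V/3)
(2685 + 2639) + v(U(-2), z) = (2685 + 2639) + (10/3)*7 = 5324 + 70/3 = 16042/3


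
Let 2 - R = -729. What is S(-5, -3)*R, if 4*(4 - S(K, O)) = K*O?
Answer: 731/4 ≈ 182.75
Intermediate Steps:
R = 731 (R = 2 - 1*(-729) = 2 + 729 = 731)
S(K, O) = 4 - K*O/4
S(-5, -3)*R = (4 - ¼*(-5)*(-3))*731 = (4 - 15/4)*731 = (¼)*731 = 731/4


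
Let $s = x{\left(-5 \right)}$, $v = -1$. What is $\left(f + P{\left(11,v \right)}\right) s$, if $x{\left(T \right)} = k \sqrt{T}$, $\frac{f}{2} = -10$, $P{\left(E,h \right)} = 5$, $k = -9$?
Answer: $135 i \sqrt{5} \approx 301.87 i$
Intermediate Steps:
$f = -20$ ($f = 2 \left(-10\right) = -20$)
$x{\left(T \right)} = - 9 \sqrt{T}$
$s = - 9 i \sqrt{5}$ ($s = - 9 \sqrt{-5} = - 9 i \sqrt{5} \approx - 20.125 i$)
$\left(f + P{\left(11,v \right)}\right) s = \left(-20 + 5\right) \left(- 9 i \sqrt{5}\right) = - 15 \left(- 9 i \sqrt{5}\right) = 135 i \sqrt{5}$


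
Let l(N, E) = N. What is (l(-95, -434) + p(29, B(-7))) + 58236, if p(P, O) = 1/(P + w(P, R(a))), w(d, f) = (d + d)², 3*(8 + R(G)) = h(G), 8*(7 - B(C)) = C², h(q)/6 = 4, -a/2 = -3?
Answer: 197272414/3393 ≈ 58141.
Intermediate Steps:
a = 6 (a = -2*(-3) = 6)
h(q) = 24 (h(q) = 6*4 = 24)
B(C) = 7 - C²/8
R(G) = 0 (R(G) = -8 + (⅓)*24 = -8 + 8 = 0)
w(d, f) = 4*d² (w(d, f) = (2*d)² = 4*d²)
p(P, O) = 1/(P + 4*P²)
(l(-95, -434) + p(29, B(-7))) + 58236 = (-95 + 1/(29*(1 + 4*29))) + 58236 = (-95 + 1/(29*(1 + 116))) + 58236 = (-95 + (1/29)/117) + 58236 = (-95 + (1/29)*(1/117)) + 58236 = (-95 + 1/3393) + 58236 = -322334/3393 + 58236 = 197272414/3393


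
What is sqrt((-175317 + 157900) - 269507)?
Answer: 2*I*sqrt(71731) ≈ 535.65*I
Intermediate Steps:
sqrt((-175317 + 157900) - 269507) = sqrt(-17417 - 269507) = sqrt(-286924) = 2*I*sqrt(71731)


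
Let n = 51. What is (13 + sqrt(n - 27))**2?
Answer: 193 + 52*sqrt(6) ≈ 320.37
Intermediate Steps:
(13 + sqrt(n - 27))**2 = (13 + sqrt(51 - 27))**2 = (13 + sqrt(24))**2 = (13 + 2*sqrt(6))**2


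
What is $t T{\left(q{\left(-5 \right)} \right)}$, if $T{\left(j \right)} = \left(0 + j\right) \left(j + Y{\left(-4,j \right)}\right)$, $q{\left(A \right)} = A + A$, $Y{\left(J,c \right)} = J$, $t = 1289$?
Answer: $180460$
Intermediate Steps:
$q{\left(A \right)} = 2 A$
$T{\left(j \right)} = j \left(-4 + j\right)$ ($T{\left(j \right)} = \left(0 + j\right) \left(j - 4\right) = j \left(-4 + j\right)$)
$t T{\left(q{\left(-5 \right)} \right)} = 1289 \cdot 2 \left(-5\right) \left(-4 + 2 \left(-5\right)\right) = 1289 \left(- 10 \left(-4 - 10\right)\right) = 1289 \left(\left(-10\right) \left(-14\right)\right) = 1289 \cdot 140 = 180460$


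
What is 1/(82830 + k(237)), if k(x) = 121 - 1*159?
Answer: 1/82792 ≈ 1.2078e-5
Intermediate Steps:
k(x) = -38 (k(x) = 121 - 159 = -38)
1/(82830 + k(237)) = 1/(82830 - 38) = 1/82792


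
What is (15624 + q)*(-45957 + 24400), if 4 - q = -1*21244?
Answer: -794849704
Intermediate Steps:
q = 21248 (q = 4 - (-1)*21244 = 4 - 1*(-21244) = 4 + 21244 = 21248)
(15624 + q)*(-45957 + 24400) = (15624 + 21248)*(-45957 + 24400) = 36872*(-21557) = -794849704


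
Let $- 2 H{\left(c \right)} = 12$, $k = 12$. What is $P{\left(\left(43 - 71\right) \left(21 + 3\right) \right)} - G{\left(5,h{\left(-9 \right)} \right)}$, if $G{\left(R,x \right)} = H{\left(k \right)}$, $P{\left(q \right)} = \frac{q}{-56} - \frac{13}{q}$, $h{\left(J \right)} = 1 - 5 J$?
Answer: $\frac{12109}{672} \approx 18.019$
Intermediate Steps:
$H{\left(c \right)} = -6$ ($H{\left(c \right)} = \left(- \frac{1}{2}\right) 12 = -6$)
$P{\left(q \right)} = - \frac{13}{q} - \frac{q}{56}$ ($P{\left(q \right)} = q \left(- \frac{1}{56}\right) - \frac{13}{q} = - \frac{q}{56} - \frac{13}{q} = - \frac{13}{q} - \frac{q}{56}$)
$G{\left(R,x \right)} = -6$
$P{\left(\left(43 - 71\right) \left(21 + 3\right) \right)} - G{\left(5,h{\left(-9 \right)} \right)} = \left(- \frac{13}{\left(43 - 71\right) \left(21 + 3\right)} - \frac{\left(43 - 71\right) \left(21 + 3\right)}{56}\right) - -6 = \left(- \frac{13}{\left(-28\right) 24} - \frac{\left(-28\right) 24}{56}\right) + 6 = \left(- \frac{13}{-672} - -12\right) + 6 = \left(\left(-13\right) \left(- \frac{1}{672}\right) + 12\right) + 6 = \left(\frac{13}{672} + 12\right) + 6 = \frac{8077}{672} + 6 = \frac{12109}{672}$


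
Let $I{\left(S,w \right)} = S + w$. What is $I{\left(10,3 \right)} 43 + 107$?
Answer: $666$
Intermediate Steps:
$I{\left(10,3 \right)} 43 + 107 = \left(10 + 3\right) 43 + 107 = 13 \cdot 43 + 107 = 559 + 107 = 666$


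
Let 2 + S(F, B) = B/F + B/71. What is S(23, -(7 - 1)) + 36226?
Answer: 59153228/1633 ≈ 36224.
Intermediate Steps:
S(F, B) = -2 + B/71 + B/F (S(F, B) = -2 + (B/F + B/71) = -2 + (B/71 + B/F) = -2 + B/71 + B/F)
S(23, -(7 - 1)) + 36226 = (-2 + (-(7 - 1))/71 - (7 - 1)/23) + 36226 = (-2 + (-1*6)/71 - 1*6*(1/23)) + 36226 = (-2 + (1/71)*(-6) - 6*1/23) + 36226 = (-2 - 6/71 - 6/23) + 36226 = -3830/1633 + 36226 = 59153228/1633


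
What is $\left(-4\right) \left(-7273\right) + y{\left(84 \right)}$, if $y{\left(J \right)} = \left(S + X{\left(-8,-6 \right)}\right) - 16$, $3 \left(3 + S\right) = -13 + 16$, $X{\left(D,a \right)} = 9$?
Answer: $29083$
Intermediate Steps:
$S = -2$ ($S = -3 + \frac{-13 + 16}{3} = -3 + \frac{1}{3} \cdot 3 = -3 + 1 = -2$)
$y{\left(J \right)} = -9$ ($y{\left(J \right)} = \left(-2 + 9\right) - 16 = 7 - 16 = -9$)
$\left(-4\right) \left(-7273\right) + y{\left(84 \right)} = \left(-4\right) \left(-7273\right) - 9 = 29092 - 9 = 29083$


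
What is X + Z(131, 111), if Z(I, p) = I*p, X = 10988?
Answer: 25529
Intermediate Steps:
X + Z(131, 111) = 10988 + 131*111 = 10988 + 14541 = 25529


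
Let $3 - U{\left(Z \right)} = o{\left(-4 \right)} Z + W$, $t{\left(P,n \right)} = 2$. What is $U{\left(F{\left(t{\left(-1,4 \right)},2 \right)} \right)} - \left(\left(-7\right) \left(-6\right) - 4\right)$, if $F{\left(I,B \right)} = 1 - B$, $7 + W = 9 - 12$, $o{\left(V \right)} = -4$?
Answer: $-29$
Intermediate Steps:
$W = -10$ ($W = -7 + \left(9 - 12\right) = -7 - 3 = -10$)
$U{\left(Z \right)} = 13 + 4 Z$ ($U{\left(Z \right)} = 3 - \left(- 4 Z - 10\right) = 3 - \left(-10 - 4 Z\right) = 3 + \left(10 + 4 Z\right) = 13 + 4 Z$)
$U{\left(F{\left(t{\left(-1,4 \right)},2 \right)} \right)} - \left(\left(-7\right) \left(-6\right) - 4\right) = \left(13 + 4 \left(1 - 2\right)\right) - \left(\left(-7\right) \left(-6\right) - 4\right) = \left(13 + 4 \left(1 - 2\right)\right) - \left(42 - 4\right) = \left(13 + 4 \left(-1\right)\right) - 38 = \left(13 - 4\right) - 38 = 9 - 38 = -29$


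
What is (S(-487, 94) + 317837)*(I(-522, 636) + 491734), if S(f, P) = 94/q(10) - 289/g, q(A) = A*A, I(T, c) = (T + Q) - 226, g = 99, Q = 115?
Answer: 772641027941653/4950 ≈ 1.5609e+11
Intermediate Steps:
I(T, c) = -111 + T (I(T, c) = (T + 115) - 226 = (115 + T) - 226 = -111 + T)
q(A) = A²
S(f, P) = -9797/4950 (S(f, P) = 94/(10²) - 289/99 = 94/100 - 289*1/99 = 94*(1/100) - 289/99 = 47/50 - 289/99 = -9797/4950)
(S(-487, 94) + 317837)*(I(-522, 636) + 491734) = (-9797/4950 + 317837)*((-111 - 522) + 491734) = 1573283353*(-633 + 491734)/4950 = (1573283353/4950)*491101 = 772641027941653/4950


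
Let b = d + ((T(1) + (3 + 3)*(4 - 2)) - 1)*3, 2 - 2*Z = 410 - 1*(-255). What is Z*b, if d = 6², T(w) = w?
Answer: -23868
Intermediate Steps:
Z = -663/2 (Z = 1 - (410 - 1*(-255))/2 = 1 - (410 + 255)/2 = 1 - ½*665 = 1 - 665/2 = -663/2 ≈ -331.50)
d = 36
b = 72 (b = 36 + ((1 + (3 + 3)*(4 - 2)) - 1)*3 = 36 + ((1 + 6*2) - 1)*3 = 36 + ((1 + 12) - 1)*3 = 36 + (13 - 1)*3 = 36 + 12*3 = 36 + 36 = 72)
Z*b = -663/2*72 = -23868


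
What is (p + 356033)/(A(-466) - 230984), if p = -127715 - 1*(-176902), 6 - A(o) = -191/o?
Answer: -188832520/107635939 ≈ -1.7544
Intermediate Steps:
A(o) = 6 + 191/o (A(o) = 6 - (-191)/o = 6 + 191/o)
p = 49187 (p = -127715 + 176902 = 49187)
(p + 356033)/(A(-466) - 230984) = (49187 + 356033)/((6 + 191/(-466)) - 230984) = 405220/((6 + 191*(-1/466)) - 230984) = 405220/((6 - 191/466) - 230984) = 405220/(2605/466 - 230984) = 405220/(-107635939/466) = 405220*(-466/107635939) = -188832520/107635939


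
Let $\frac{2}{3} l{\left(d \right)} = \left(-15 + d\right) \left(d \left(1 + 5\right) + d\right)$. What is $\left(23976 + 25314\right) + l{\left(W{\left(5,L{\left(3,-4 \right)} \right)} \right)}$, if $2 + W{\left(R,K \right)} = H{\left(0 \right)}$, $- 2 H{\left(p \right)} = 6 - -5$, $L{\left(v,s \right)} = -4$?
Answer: $\frac{408495}{8} \approx 51062.0$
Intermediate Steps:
$H{\left(p \right)} = - \frac{11}{2}$ ($H{\left(p \right)} = - \frac{6 - -5}{2} = - \frac{6 + 5}{2} = \left(- \frac{1}{2}\right) 11 = - \frac{11}{2}$)
$W{\left(R,K \right)} = - \frac{15}{2}$ ($W{\left(R,K \right)} = -2 - \frac{11}{2} = - \frac{15}{2}$)
$l{\left(d \right)} = \frac{21 d \left(-15 + d\right)}{2}$ ($l{\left(d \right)} = \frac{3 \left(-15 + d\right) \left(d \left(1 + 5\right) + d\right)}{2} = \frac{3 \left(-15 + d\right) \left(d 6 + d\right)}{2} = \frac{3 \left(-15 + d\right) \left(6 d + d\right)}{2} = \frac{3 \left(-15 + d\right) 7 d}{2} = \frac{3 \cdot 7 d \left(-15 + d\right)}{2} = \frac{21 d \left(-15 + d\right)}{2}$)
$\left(23976 + 25314\right) + l{\left(W{\left(5,L{\left(3,-4 \right)} \right)} \right)} = \left(23976 + 25314\right) + \frac{21}{2} \left(- \frac{15}{2}\right) \left(-15 - \frac{15}{2}\right) = 49290 + \frac{21}{2} \left(- \frac{15}{2}\right) \left(- \frac{45}{2}\right) = 49290 + \frac{14175}{8} = \frac{408495}{8}$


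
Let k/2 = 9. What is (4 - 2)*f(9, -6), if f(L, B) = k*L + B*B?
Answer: 396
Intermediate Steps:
k = 18 (k = 2*9 = 18)
f(L, B) = B² + 18*L (f(L, B) = 18*L + B*B = 18*L + B² = B² + 18*L)
(4 - 2)*f(9, -6) = (4 - 2)*((-6)² + 18*9) = 2*(36 + 162) = 2*198 = 396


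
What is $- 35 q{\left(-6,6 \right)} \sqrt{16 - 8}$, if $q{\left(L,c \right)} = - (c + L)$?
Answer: $0$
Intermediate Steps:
$q{\left(L,c \right)} = - L - c$ ($q{\left(L,c \right)} = - (L + c) = - L - c$)
$- 35 q{\left(-6,6 \right)} \sqrt{16 - 8} = - 35 \left(\left(-1\right) \left(-6\right) - 6\right) \sqrt{16 - 8} = - 35 \left(6 - 6\right) \sqrt{8} = \left(-35\right) 0 \cdot 2 \sqrt{2} = 0 \cdot 2 \sqrt{2} = 0$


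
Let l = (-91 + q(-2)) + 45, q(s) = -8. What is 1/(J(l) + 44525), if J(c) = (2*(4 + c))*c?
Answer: 1/49925 ≈ 2.0030e-5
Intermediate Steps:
l = -54 (l = (-91 - 8) + 45 = -99 + 45 = -54)
J(c) = c*(8 + 2*c) (J(c) = (8 + 2*c)*c = c*(8 + 2*c))
1/(J(l) + 44525) = 1/(2*(-54)*(4 - 54) + 44525) = 1/(2*(-54)*(-50) + 44525) = 1/(5400 + 44525) = 1/49925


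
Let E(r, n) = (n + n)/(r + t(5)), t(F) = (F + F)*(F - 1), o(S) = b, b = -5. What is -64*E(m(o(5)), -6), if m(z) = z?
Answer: 768/35 ≈ 21.943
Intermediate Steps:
o(S) = -5
t(F) = 2*F*(-1 + F) (t(F) = (2*F)*(-1 + F) = 2*F*(-1 + F))
E(r, n) = 2*n/(40 + r) (E(r, n) = (n + n)/(r + 2*5*(-1 + 5)) = (2*n)/(r + 2*5*4) = (2*n)/(r + 40) = (2*n)/(40 + r) = 2*n/(40 + r))
-64*E(m(o(5)), -6) = -128*(-6)/(40 - 5) = -128*(-6)/35 = -64*(-12/35) = 768/35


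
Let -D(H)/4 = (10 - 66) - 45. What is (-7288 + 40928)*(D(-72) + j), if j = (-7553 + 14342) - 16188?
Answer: -302591800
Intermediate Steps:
D(H) = 404 (D(H) = -4*((10 - 66) - 45) = -4*(-56 - 45) = -4*(-101) = 404)
j = -9399 (j = 6789 - 16188 = -9399)
(-7288 + 40928)*(D(-72) + j) = (-7288 + 40928)*(404 - 9399) = 33640*(-8995) = -302591800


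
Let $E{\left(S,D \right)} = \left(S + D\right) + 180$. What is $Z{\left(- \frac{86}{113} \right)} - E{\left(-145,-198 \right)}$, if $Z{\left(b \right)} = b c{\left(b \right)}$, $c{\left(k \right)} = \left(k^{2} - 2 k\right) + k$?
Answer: $\frac{233720407}{1442897} \approx 161.98$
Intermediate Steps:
$c{\left(k \right)} = k^{2} - k$
$E{\left(S,D \right)} = 180 + D + S$ ($E{\left(S,D \right)} = \left(D + S\right) + 180 = 180 + D + S$)
$Z{\left(b \right)} = b^{2} \left(-1 + b\right)$ ($Z{\left(b \right)} = b b \left(-1 + b\right) = b^{2} \left(-1 + b\right)$)
$Z{\left(- \frac{86}{113} \right)} - E{\left(-145,-198 \right)} = \left(- \frac{86}{113}\right)^{2} \left(-1 - \frac{86}{113}\right) - \left(180 - 198 - 145\right) = \left(\left(-86\right) \frac{1}{113}\right)^{2} \left(-1 - \frac{86}{113}\right) - -163 = \left(- \frac{86}{113}\right)^{2} \left(-1 - \frac{86}{113}\right) + 163 = \frac{7396}{12769} \left(- \frac{199}{113}\right) + 163 = - \frac{1471804}{1442897} + 163 = \frac{233720407}{1442897}$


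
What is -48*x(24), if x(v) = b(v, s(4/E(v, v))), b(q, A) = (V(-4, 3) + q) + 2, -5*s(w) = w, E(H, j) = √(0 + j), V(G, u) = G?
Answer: -1056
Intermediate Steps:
E(H, j) = √j
s(w) = -w/5
b(q, A) = -2 + q (b(q, A) = (-4 + q) + 2 = -2 + q)
x(v) = -2 + v
-48*x(24) = -48*(-2 + 24) = -48*22 = -1056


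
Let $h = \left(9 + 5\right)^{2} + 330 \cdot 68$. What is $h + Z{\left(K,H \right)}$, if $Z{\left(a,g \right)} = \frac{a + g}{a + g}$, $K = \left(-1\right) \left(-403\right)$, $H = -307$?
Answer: $22637$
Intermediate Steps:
$K = 403$
$Z{\left(a,g \right)} = 1$
$h = 22636$ ($h = 14^{2} + 22440 = 196 + 22440 = 22636$)
$h + Z{\left(K,H \right)} = 22636 + 1 = 22637$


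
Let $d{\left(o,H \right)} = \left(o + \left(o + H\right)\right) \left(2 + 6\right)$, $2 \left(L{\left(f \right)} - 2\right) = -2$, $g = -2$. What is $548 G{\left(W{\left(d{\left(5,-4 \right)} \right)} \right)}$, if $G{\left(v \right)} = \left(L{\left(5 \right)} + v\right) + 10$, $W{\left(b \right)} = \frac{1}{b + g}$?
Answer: $\frac{138918}{23} \approx 6039.9$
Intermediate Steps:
$L{\left(f \right)} = 1$ ($L{\left(f \right)} = 2 + \frac{1}{2} \left(-2\right) = 2 - 1 = 1$)
$d{\left(o,H \right)} = 8 H + 16 o$ ($d{\left(o,H \right)} = \left(o + \left(H + o\right)\right) 8 = \left(H + 2 o\right) 8 = 8 H + 16 o$)
$W{\left(b \right)} = \frac{1}{-2 + b}$ ($W{\left(b \right)} = \frac{1}{b - 2} = \frac{1}{-2 + b}$)
$G{\left(v \right)} = 11 + v$ ($G{\left(v \right)} = \left(1 + v\right) + 10 = 11 + v$)
$548 G{\left(W{\left(d{\left(5,-4 \right)} \right)} \right)} = 548 \left(11 + \frac{1}{-2 + \left(8 \left(-4\right) + 16 \cdot 5\right)}\right) = 548 \left(11 + \frac{1}{-2 + \left(-32 + 80\right)}\right) = 548 \left(11 + \frac{1}{-2 + 48}\right) = 548 \left(11 + \frac{1}{46}\right) = 548 \cdot \frac{507}{46} = \frac{138918}{23}$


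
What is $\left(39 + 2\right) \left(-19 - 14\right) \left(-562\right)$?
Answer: $760386$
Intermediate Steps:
$\left(39 + 2\right) \left(-19 - 14\right) \left(-562\right) = 41 \left(-33\right) \left(-562\right) = \left(-1353\right) \left(-562\right) = 760386$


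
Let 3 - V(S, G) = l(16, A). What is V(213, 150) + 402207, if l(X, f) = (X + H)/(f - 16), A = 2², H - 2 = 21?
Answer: 1608853/4 ≈ 4.0221e+5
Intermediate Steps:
H = 23 (H = 2 + 21 = 23)
A = 4
l(X, f) = (23 + X)/(-16 + f) (l(X, f) = (X + 23)/(f - 16) = (23 + X)/(-16 + f))
V(S, G) = 25/4 (V(S, G) = 3 - (23 + 16)/(-16 + 4) = 3 - 39/(-12) = 3 - (-1)*39/12 = 3 - 1*(-13/4) = 3 + 13/4 = 25/4)
V(213, 150) + 402207 = 25/4 + 402207 = 1608853/4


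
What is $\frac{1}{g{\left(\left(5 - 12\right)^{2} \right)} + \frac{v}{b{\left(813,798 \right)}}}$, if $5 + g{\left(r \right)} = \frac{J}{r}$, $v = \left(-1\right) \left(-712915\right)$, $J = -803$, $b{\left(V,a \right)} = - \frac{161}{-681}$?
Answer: $\frac{1127}{3398441701} \approx 3.3162 \cdot 10^{-7}$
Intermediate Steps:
$b{\left(V,a \right)} = \frac{161}{681}$ ($b{\left(V,a \right)} = \left(-161\right) \left(- \frac{1}{681}\right) = \frac{161}{681}$)
$v = 712915$
$g{\left(r \right)} = -5 - \frac{803}{r}$
$\frac{1}{g{\left(\left(5 - 12\right)^{2} \right)} + \frac{v}{b{\left(813,798 \right)}}} = \frac{1}{\left(-5 - \frac{803}{\left(5 - 12\right)^{2}}\right) + \frac{712915}{\frac{161}{681}}} = \frac{1}{\left(-5 - \frac{803}{\left(-7\right)^{2}}\right) + 712915 \cdot \frac{681}{161}} = \frac{1}{\left(-5 - \frac{803}{49}\right) + \frac{69356445}{23}} = \frac{1}{- \frac{1048}{49} + \frac{69356445}{23}} = \frac{1}{\frac{3398441701}{1127}} = \frac{1127}{3398441701}$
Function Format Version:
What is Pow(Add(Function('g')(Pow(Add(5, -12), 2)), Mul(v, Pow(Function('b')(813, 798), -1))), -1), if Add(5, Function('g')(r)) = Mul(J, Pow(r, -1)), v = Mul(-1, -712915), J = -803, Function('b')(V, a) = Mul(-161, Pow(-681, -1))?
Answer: Rational(1127, 3398441701) ≈ 3.3162e-7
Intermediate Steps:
Function('b')(V, a) = Rational(161, 681) (Function('b')(V, a) = Mul(-161, Rational(-1, 681)) = Rational(161, 681))
v = 712915
Function('g')(r) = Add(-5, Mul(-803, Pow(r, -1)))
Pow(Add(Function('g')(Pow(Add(5, -12), 2)), Mul(v, Pow(Function('b')(813, 798), -1))), -1) = Pow(Add(Add(-5, Mul(-803, Pow(Pow(Add(5, -12), 2), -1))), Mul(712915, Pow(Rational(161, 681), -1))), -1) = Pow(Add(Add(-5, Mul(-803, Pow(Pow(-7, 2), -1))), Mul(712915, Rational(681, 161))), -1) = Pow(Add(Add(-5, Mul(-803, Pow(49, -1))), Rational(69356445, 23)), -1) = Pow(Add(Add(-5, Mul(-803, Rational(1, 49))), Rational(69356445, 23)), -1) = Pow(Add(Add(-5, Rational(-803, 49)), Rational(69356445, 23)), -1) = Pow(Add(Rational(-1048, 49), Rational(69356445, 23)), -1) = Pow(Rational(3398441701, 1127), -1) = Rational(1127, 3398441701)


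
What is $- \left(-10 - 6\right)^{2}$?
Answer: $-256$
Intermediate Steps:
$- \left(-10 - 6\right)^{2} = - \left(-16\right)^{2} = \left(-1\right) 256 = -256$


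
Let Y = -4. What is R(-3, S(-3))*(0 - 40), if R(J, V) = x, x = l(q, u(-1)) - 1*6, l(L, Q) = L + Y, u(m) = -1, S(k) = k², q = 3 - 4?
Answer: 440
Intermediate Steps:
q = -1
l(L, Q) = -4 + L (l(L, Q) = L - 4 = -4 + L)
x = -11 (x = (-4 - 1) - 1*6 = -5 - 6 = -11)
R(J, V) = -11
R(-3, S(-3))*(0 - 40) = -11*(0 - 40) = -11*(-40) = 440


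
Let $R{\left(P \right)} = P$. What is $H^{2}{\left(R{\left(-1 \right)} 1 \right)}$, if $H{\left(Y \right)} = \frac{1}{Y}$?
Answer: $1$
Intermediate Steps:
$H^{2}{\left(R{\left(-1 \right)} 1 \right)} = \left(\frac{1}{\left(-1\right) 1}\right)^{2} = \left(\frac{1}{-1}\right)^{2} = \left(-1\right)^{2} = 1$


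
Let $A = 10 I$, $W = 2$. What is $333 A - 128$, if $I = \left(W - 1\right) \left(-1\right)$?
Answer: $-3458$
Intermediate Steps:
$I = -1$ ($I = \left(2 - 1\right) \left(-1\right) = 1 \left(-1\right) = -1$)
$A = -10$ ($A = 10 \left(-1\right) = -10$)
$333 A - 128 = 333 \left(-10\right) - 128 = -3330 - 128 = -3458$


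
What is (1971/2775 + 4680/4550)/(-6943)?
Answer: -11259/44955925 ≈ -0.00025045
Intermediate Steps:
(1971/2775 + 4680/4550)/(-6943) = (1971*(1/2775) + 4680*(1/4550))*(-1/6943) = (657/925 + 36/35)*(-1/6943) = (11259/6475)*(-1/6943) = -11259/44955925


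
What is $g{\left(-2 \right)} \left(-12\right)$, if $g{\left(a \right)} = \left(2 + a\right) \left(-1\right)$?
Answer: $0$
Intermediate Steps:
$g{\left(a \right)} = -2 - a$
$g{\left(-2 \right)} \left(-12\right) = \left(-2 - -2\right) \left(-12\right) = \left(-2 + 2\right) \left(-12\right) = 0 \left(-12\right) = 0$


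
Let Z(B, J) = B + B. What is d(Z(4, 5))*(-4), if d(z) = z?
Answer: -32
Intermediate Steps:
Z(B, J) = 2*B
d(Z(4, 5))*(-4) = (2*4)*(-4) = 8*(-4) = -32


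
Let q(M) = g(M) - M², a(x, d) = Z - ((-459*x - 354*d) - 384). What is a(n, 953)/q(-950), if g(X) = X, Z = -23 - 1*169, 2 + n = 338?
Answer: -81963/150575 ≈ -0.54433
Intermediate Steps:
n = 336 (n = -2 + 338 = 336)
Z = -192 (Z = -23 - 169 = -192)
a(x, d) = 192 + 354*d + 459*x (a(x, d) = -192 - ((-459*x - 354*d) - 384) = -192 - (-384 - 459*x - 354*d) = -192 + (384 + 354*d + 459*x) = 192 + 354*d + 459*x)
q(M) = M - M²
a(n, 953)/q(-950) = (192 + 354*953 + 459*336)/((-950*(1 - 1*(-950)))) = (192 + 337362 + 154224)/((-950*(1 + 950))) = 491778/((-950*951)) = 491778/(-903450) = 491778*(-1/903450) = -81963/150575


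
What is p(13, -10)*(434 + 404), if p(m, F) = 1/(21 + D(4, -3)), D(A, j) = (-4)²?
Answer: 838/37 ≈ 22.649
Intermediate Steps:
D(A, j) = 16
p(m, F) = 1/37 (p(m, F) = 1/(21 + 16) = 1/37)
p(13, -10)*(434 + 404) = (434 + 404)/37 = (1/37)*838 = 838/37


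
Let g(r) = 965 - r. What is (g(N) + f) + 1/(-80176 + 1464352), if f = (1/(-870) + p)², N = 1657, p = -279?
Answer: 6735696117697303/87306901200 ≈ 77150.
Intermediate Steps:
f = 58918338361/756900 (f = (1/(-870) - 279)² = (-1/870 - 279)² = (-242731/870)² = 58918338361/756900 ≈ 77842.)
(g(N) + f) + 1/(-80176 + 1464352) = ((965 - 1*1657) + 58918338361/756900) + 1/(-80176 + 1464352) = ((965 - 1657) + 58918338361/756900) + 1/1384176 = (-692 + 58918338361/756900) + 1/1384176 = 58394563561/756900 + 1/1384176 = 6735696117697303/87306901200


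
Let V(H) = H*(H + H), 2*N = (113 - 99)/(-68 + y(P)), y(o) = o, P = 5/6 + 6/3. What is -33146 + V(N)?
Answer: -5067390098/152881 ≈ -33146.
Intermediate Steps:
P = 17/6 (P = 5*(1/6) + 6*(1/3) = 5/6 + 2 = 17/6 ≈ 2.8333)
N = -42/391 (N = ((113 - 99)/(-68 + 17/6))/2 = (14/(-391/6))/2 = (14*(-6/391))/2 = (1/2)*(-84/391) = -42/391 ≈ -0.10742)
V(H) = 2*H**2 (V(H) = H*(2*H) = 2*H**2)
-33146 + V(N) = -33146 + 2*(-42/391)**2 = -33146 + 2*(1764/152881) = -33146 + 3528/152881 = -5067390098/152881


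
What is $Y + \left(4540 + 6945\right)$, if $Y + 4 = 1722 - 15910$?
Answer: $-2707$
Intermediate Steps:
$Y = -14192$ ($Y = -4 + \left(1722 - 15910\right) = -4 - 14188 = -14192$)
$Y + \left(4540 + 6945\right) = -14192 + \left(4540 + 6945\right) = -14192 + 11485 = -2707$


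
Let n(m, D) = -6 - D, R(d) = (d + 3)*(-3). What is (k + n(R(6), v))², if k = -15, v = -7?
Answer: 196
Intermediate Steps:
R(d) = -9 - 3*d (R(d) = (3 + d)*(-3) = -9 - 3*d)
(k + n(R(6), v))² = (-15 + (-6 - 1*(-7)))² = (-15 + (-6 + 7))² = (-15 + 1)² = (-14)² = 196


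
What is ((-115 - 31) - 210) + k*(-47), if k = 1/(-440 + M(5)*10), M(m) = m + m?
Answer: -120993/340 ≈ -355.86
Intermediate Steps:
M(m) = 2*m
k = -1/340 (k = 1/(-440 + (2*5)*10) = 1/(-440 + 10*10) = 1/(-440 + 100) = 1/(-340) = -1/340 ≈ -0.0029412)
((-115 - 31) - 210) + k*(-47) = ((-115 - 31) - 210) - 1/340*(-47) = (-146 - 210) + 47/340 = -356 + 47/340 = -120993/340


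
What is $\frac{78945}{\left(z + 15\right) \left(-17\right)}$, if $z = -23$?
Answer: $\frac{78945}{136} \approx 580.48$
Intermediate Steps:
$\frac{78945}{\left(z + 15\right) \left(-17\right)} = \frac{78945}{\left(-23 + 15\right) \left(-17\right)} = \frac{78945}{\left(-8\right) \left(-17\right)} = \frac{78945}{136}$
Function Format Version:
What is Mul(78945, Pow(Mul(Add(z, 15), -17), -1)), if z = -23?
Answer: Rational(78945, 136) ≈ 580.48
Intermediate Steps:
Mul(78945, Pow(Mul(Add(z, 15), -17), -1)) = Mul(78945, Pow(Mul(Add(-23, 15), -17), -1)) = Mul(78945, Pow(Mul(-8, -17), -1)) = Mul(78945, Pow(136, -1)) = Mul(78945, Rational(1, 136)) = Rational(78945, 136)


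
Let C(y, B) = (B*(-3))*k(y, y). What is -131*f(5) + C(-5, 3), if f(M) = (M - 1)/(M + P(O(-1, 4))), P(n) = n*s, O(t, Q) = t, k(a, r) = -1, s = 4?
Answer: -515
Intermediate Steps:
P(n) = 4*n (P(n) = n*4 = 4*n)
C(y, B) = 3*B (C(y, B) = (B*(-3))*(-1) = -3*B*(-1) = 3*B)
f(M) = (-1 + M)/(-4 + M) (f(M) = (M - 1)/(M + 4*(-1)) = (-1 + M)/(M - 4) = (-1 + M)/(-4 + M))
-131*f(5) + C(-5, 3) = -131*(-1 + 5)/(-4 + 5) + 3*3 = -131*4/1 + 9 = -131*4 + 9 = -524 + 9 = -515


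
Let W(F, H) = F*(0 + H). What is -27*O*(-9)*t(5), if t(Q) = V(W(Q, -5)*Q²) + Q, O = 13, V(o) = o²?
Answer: 1234000170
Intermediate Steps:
W(F, H) = F*H
t(Q) = Q + 25*Q⁶ (t(Q) = ((Q*(-5))*Q²)² + Q = ((-5*Q)*Q²)² + Q = (-5*Q³)² + Q = 25*Q⁶ + Q = Q + 25*Q⁶)
-27*O*(-9)*t(5) = -27*13*(-9)*(5 + 25*5⁶) = -(-3159)*(5 + 25*15625) = -(-3159)*(5 + 390625) = -(-3159)*390630 = -27*(-45703710) = 1234000170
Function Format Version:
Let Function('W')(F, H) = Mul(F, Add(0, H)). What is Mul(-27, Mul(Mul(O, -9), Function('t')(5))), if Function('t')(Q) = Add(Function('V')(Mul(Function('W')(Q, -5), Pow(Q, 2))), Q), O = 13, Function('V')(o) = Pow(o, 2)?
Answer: 1234000170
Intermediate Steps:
Function('W')(F, H) = Mul(F, H)
Function('t')(Q) = Add(Q, Mul(25, Pow(Q, 6))) (Function('t')(Q) = Add(Pow(Mul(Mul(Q, -5), Pow(Q, 2)), 2), Q) = Add(Pow(Mul(Mul(-5, Q), Pow(Q, 2)), 2), Q) = Add(Pow(Mul(-5, Pow(Q, 3)), 2), Q) = Add(Mul(25, Pow(Q, 6)), Q) = Add(Q, Mul(25, Pow(Q, 6))))
Mul(-27, Mul(Mul(O, -9), Function('t')(5))) = Mul(-27, Mul(Mul(13, -9), Add(5, Mul(25, Pow(5, 6))))) = Mul(-27, Mul(-117, Add(5, Mul(25, 15625)))) = Mul(-27, Mul(-117, Add(5, 390625))) = Mul(-27, Mul(-117, 390630)) = Mul(-27, -45703710) = 1234000170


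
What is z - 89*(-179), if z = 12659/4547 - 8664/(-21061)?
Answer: 1525928137084/95764367 ≈ 15934.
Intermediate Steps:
z = 306006407/95764367 (z = 12659*(1/4547) - 8664*(-1/21061) = 12659/4547 + 8664/21061 = 306006407/95764367 ≈ 3.1954)
z - 89*(-179) = 306006407/95764367 - 89*(-179) = 306006407/95764367 + 15931 = 1525928137084/95764367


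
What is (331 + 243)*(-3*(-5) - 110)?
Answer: -54530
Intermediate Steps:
(331 + 243)*(-3*(-5) - 110) = 574*(15 - 110) = 574*(-95) = -54530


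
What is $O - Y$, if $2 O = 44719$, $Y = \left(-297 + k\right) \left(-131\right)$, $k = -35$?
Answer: $- \frac{42265}{2} \approx -21133.0$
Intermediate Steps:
$Y = 43492$ ($Y = \left(-297 - 35\right) \left(-131\right) = \left(-332\right) \left(-131\right) = 43492$)
$O = \frac{44719}{2}$ ($O = \frac{1}{2} \cdot 44719 = \frac{44719}{2} \approx 22360.0$)
$O - Y = \frac{44719}{2} - 43492 = - \frac{42265}{2}$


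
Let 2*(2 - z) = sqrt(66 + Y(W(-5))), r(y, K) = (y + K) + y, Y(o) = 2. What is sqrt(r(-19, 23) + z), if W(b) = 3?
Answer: sqrt(-13 - sqrt(17)) ≈ 4.138*I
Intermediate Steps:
r(y, K) = K + 2*y (r(y, K) = (K + y) + y = K + 2*y)
z = 2 - sqrt(17) (z = 2 - sqrt(66 + 2)/2 = 2 - sqrt(17) ≈ -2.1231)
sqrt(r(-19, 23) + z) = sqrt((23 + 2*(-19)) + (2 - sqrt(17))) = sqrt((23 - 38) + (2 - sqrt(17))) = sqrt(-15 + (2 - sqrt(17))) = sqrt(-13 - sqrt(17))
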